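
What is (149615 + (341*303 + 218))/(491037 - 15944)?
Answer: 253156/475093 ≈ 0.53286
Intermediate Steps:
(149615 + (341*303 + 218))/(491037 - 15944) = (149615 + (103323 + 218))/475093 = (149615 + 103541)*(1/475093) = 253156*(1/475093) = 253156/475093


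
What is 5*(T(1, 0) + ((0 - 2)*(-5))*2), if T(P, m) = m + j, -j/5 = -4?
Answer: 200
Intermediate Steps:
j = 20 (j = -5*(-4) = 20)
T(P, m) = 20 + m (T(P, m) = m + 20 = 20 + m)
5*(T(1, 0) + ((0 - 2)*(-5))*2) = 5*((20 + 0) + ((0 - 2)*(-5))*2) = 5*(20 - 2*(-5)*2) = 5*(20 + 10*2) = 5*(20 + 20) = 5*40 = 200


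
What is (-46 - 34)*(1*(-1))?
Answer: 80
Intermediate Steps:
(-46 - 34)*(1*(-1)) = -80*(-1) = 80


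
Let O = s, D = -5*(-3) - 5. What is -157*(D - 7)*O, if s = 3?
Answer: -1413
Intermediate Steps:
D = 10 (D = 15 - 5 = 10)
O = 3
-157*(D - 7)*O = -157*(10 - 7)*3 = -471*3 = -157*9 = -1413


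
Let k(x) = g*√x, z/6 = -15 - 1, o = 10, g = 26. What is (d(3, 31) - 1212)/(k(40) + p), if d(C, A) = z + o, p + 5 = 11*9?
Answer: 30503/4551 - 16874*√10/4551 ≈ -5.0225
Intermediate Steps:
z = -96 (z = 6*(-15 - 1) = 6*(-16) = -96)
p = 94 (p = -5 + 11*9 = -5 + 99 = 94)
k(x) = 26*√x
d(C, A) = -86 (d(C, A) = -96 + 10 = -86)
(d(3, 31) - 1212)/(k(40) + p) = (-86 - 1212)/(26*√40 + 94) = -1298/(26*(2*√10) + 94) = -1298/(52*√10 + 94) = -1298/(94 + 52*√10)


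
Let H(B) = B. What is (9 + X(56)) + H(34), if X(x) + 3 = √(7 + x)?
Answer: 40 + 3*√7 ≈ 47.937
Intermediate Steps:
X(x) = -3 + √(7 + x)
(9 + X(56)) + H(34) = (9 + (-3 + √(7 + 56))) + 34 = (9 + (-3 + √63)) + 34 = (9 + (-3 + 3*√7)) + 34 = (6 + 3*√7) + 34 = 40 + 3*√7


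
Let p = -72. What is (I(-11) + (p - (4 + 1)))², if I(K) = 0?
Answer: 5929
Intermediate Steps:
(I(-11) + (p - (4 + 1)))² = (0 + (-72 - (4 + 1)))² = (0 + (-72 - 5))² = (0 - 77)² = (-77)² = 5929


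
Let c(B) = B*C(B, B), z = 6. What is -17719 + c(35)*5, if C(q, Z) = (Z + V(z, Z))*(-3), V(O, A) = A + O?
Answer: -57619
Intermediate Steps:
C(q, Z) = -18 - 6*Z (C(q, Z) = (Z + (Z + 6))*(-3) = (Z + (6 + Z))*(-3) = (6 + 2*Z)*(-3) = -18 - 6*Z)
c(B) = B*(-18 - 6*B)
-17719 + c(35)*5 = -17719 - 6*35*(3 + 35)*5 = -17719 - 6*35*38*5 = -17719 - 7980*5 = -17719 - 39900 = -57619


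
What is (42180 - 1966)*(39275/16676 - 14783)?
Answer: -4956014237531/8338 ≈ -5.9439e+8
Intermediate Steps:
(42180 - 1966)*(39275/16676 - 14783) = 40214*(39275*(1/16676) - 14783) = 40214*(39275/16676 - 14783) = 40214*(-246482033/16676) = -4956014237531/8338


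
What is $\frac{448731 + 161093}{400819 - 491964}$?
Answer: $- \frac{609824}{91145} \approx -6.6907$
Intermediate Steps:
$\frac{448731 + 161093}{400819 - 491964} = \frac{609824}{-91145} = 609824 \left(- \frac{1}{91145}\right) = - \frac{609824}{91145}$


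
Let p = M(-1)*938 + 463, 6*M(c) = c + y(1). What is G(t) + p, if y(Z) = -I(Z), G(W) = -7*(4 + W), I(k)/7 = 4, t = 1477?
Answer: -43313/3 ≈ -14438.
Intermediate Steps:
I(k) = 28 (I(k) = 7*4 = 28)
G(W) = -28 - 7*W
y(Z) = -28 (y(Z) = -1*28 = -28)
M(c) = -14/3 + c/6 (M(c) = (c - 28)/6 = (-28 + c)/6 = -14/3 + c/6)
p = -12212/3 (p = (-14/3 + (1/6)*(-1))*938 + 463 = (-14/3 - 1/6)*938 + 463 = -29/6*938 + 463 = -13601/3 + 463 = -12212/3 ≈ -4070.7)
G(t) + p = (-28 - 7*1477) - 12212/3 = (-28 - 10339) - 12212/3 = -10367 - 12212/3 = -43313/3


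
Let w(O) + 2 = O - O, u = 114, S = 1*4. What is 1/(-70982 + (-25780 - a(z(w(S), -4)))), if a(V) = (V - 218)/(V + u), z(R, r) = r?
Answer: -55/5321799 ≈ -1.0335e-5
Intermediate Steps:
S = 4
w(O) = -2 (w(O) = -2 + (O - O) = -2 + 0 = -2)
a(V) = (-218 + V)/(114 + V) (a(V) = (V - 218)/(V + 114) = (-218 + V)/(114 + V))
1/(-70982 + (-25780 - a(z(w(S), -4)))) = 1/(-70982 + (-25780 - (-218 - 4)/(114 - 4))) = 1/(-70982 + (-25780 - (-222)/110)) = 1/(-70982 + (-25780 - 1*(-111/55))) = 1/(-70982 + (-25780 + 111/55)) = 1/(-70982 - 1417789/55) = 1/(-5321799/55) = -55/5321799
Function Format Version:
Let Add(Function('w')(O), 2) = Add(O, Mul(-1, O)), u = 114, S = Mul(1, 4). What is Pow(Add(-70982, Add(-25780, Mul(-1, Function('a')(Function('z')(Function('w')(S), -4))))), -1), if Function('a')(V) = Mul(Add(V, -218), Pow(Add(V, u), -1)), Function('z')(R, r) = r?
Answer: Rational(-55, 5321799) ≈ -1.0335e-5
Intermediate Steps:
S = 4
Function('w')(O) = -2 (Function('w')(O) = Add(-2, Add(O, Mul(-1, O))) = Add(-2, 0) = -2)
Function('a')(V) = Mul(Pow(Add(114, V), -1), Add(-218, V)) (Function('a')(V) = Mul(Add(V, -218), Pow(Add(V, 114), -1)) = Mul(Add(-218, V), Pow(Add(114, V), -1)) = Mul(Pow(Add(114, V), -1), Add(-218, V)))
Pow(Add(-70982, Add(-25780, Mul(-1, Function('a')(Function('z')(Function('w')(S), -4))))), -1) = Pow(Add(-70982, Add(-25780, Mul(-1, Mul(Pow(Add(114, -4), -1), Add(-218, -4))))), -1) = Pow(Add(-70982, Add(-25780, Mul(-1, Mul(Pow(110, -1), -222)))), -1) = Pow(Add(-70982, Add(-25780, Mul(-1, Mul(Rational(1, 110), -222)))), -1) = Pow(Add(-70982, Add(-25780, Mul(-1, Rational(-111, 55)))), -1) = Pow(Add(-70982, Add(-25780, Rational(111, 55))), -1) = Pow(Add(-70982, Rational(-1417789, 55)), -1) = Pow(Rational(-5321799, 55), -1) = Rational(-55, 5321799)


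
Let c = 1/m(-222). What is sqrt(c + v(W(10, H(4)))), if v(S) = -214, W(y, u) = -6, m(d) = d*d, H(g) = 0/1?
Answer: 5*I*sqrt(421871)/222 ≈ 14.629*I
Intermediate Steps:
H(g) = 0 (H(g) = 0*1 = 0)
m(d) = d**2
c = 1/49284 (c = 1/((-222)**2) = 1/49284 ≈ 2.0291e-5)
sqrt(c + v(W(10, H(4)))) = sqrt(1/49284 - 214) = sqrt(-10546775/49284) = 5*I*sqrt(421871)/222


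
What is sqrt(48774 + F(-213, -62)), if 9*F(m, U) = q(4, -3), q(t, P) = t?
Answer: sqrt(438970)/3 ≈ 220.85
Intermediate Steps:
F(m, U) = 4/9 (F(m, U) = (1/9)*4 = 4/9)
sqrt(48774 + F(-213, -62)) = sqrt(48774 + 4/9) = sqrt(438970/9) = sqrt(438970)/3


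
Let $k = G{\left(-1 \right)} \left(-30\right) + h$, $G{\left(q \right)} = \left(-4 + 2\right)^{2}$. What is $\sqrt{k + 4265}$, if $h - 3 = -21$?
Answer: $\sqrt{4127} \approx 64.242$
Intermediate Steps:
$h = -18$ ($h = 3 - 21 = -18$)
$G{\left(q \right)} = 4$ ($G{\left(q \right)} = \left(-2\right)^{2} = 4$)
$k = -138$ ($k = 4 \left(-30\right) - 18 = -120 - 18 = -138$)
$\sqrt{k + 4265} = \sqrt{-138 + 4265} = \sqrt{4127}$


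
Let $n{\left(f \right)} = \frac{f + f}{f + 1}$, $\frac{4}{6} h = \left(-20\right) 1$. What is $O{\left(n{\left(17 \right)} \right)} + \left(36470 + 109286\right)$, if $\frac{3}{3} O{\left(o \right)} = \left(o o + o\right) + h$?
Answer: $\frac{11804248}{81} \approx 1.4573 \cdot 10^{5}$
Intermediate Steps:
$h = -30$ ($h = \frac{3 \left(\left(-20\right) 1\right)}{2} = \frac{3}{2} \left(-20\right) = -30$)
$n{\left(f \right)} = \frac{2 f}{1 + f}$
$O{\left(o \right)} = -30 + o + o^{2}$ ($O{\left(o \right)} = \left(o o + o\right) - 30 = \left(o^{2} + o\right) - 30 = \left(o + o^{2}\right) - 30 = -30 + o + o^{2}$)
$O{\left(n{\left(17 \right)} \right)} + \left(36470 + 109286\right) = \left(-30 + 2 \cdot 17 \frac{1}{1 + 17} + \left(2 \cdot 17 \frac{1}{1 + 17}\right)^{2}\right) + \left(36470 + 109286\right) = \left(-30 + 2 \cdot 17 \cdot \frac{1}{18} + \left(2 \cdot 17 \cdot \frac{1}{18}\right)^{2}\right) + 145756 = \left(-30 + \frac{17}{9} + \left(\frac{17}{9}\right)^{2}\right) + 145756 = \left(-30 + \frac{17}{9} + \frac{289}{81}\right) + 145756 = - \frac{1988}{81} + 145756 = \frac{11804248}{81}$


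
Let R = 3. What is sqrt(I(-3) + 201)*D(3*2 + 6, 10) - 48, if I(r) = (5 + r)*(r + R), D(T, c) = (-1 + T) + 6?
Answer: -48 + 17*sqrt(201) ≈ 193.02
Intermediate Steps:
D(T, c) = 5 + T
I(r) = (3 + r)*(5 + r) (I(r) = (5 + r)*(r + 3) = (5 + r)*(3 + r) = (3 + r)*(5 + r))
sqrt(I(-3) + 201)*D(3*2 + 6, 10) - 48 = sqrt((15 + (-3)**2 + 8*(-3)) + 201)*(5 + (3*2 + 6)) - 48 = sqrt((15 + 9 - 24) + 201)*(5 + (6 + 6)) - 48 = sqrt(0 + 201)*(5 + 12) - 48 = sqrt(201)*17 - 48 = 17*sqrt(201) - 48 = -48 + 17*sqrt(201)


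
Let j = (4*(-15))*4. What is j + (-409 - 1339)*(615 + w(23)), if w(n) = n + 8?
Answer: -1129448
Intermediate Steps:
w(n) = 8 + n
j = -240 (j = -60*4 = -240)
j + (-409 - 1339)*(615 + w(23)) = -240 + (-409 - 1339)*(615 + (8 + 23)) = -240 - 1748*(615 + 31) = -240 - 1748*646 = -240 - 1129208 = -1129448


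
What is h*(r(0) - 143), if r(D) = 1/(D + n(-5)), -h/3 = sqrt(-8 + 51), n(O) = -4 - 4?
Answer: 3435*sqrt(43)/8 ≈ 2815.6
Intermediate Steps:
n(O) = -8
h = -3*sqrt(43) (h = -3*sqrt(-8 + 51) = -3*sqrt(43) ≈ -19.672)
r(D) = 1/(-8 + D) (r(D) = 1/(D - 8) = 1/(-8 + D))
h*(r(0) - 143) = (-3*sqrt(43))*(1/(-8 + 0) - 143) = (-3*sqrt(43))*(1/(-8) - 143) = (-3*sqrt(43))*(-1/8 - 143) = -3*sqrt(43)*(-1145/8) = 3435*sqrt(43)/8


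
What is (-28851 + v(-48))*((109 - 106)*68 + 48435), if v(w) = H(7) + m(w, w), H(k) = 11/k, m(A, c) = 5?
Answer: -9820749129/7 ≈ -1.4030e+9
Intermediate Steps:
v(w) = 46/7 (v(w) = 11/7 + 5 = 46/7)
(-28851 + v(-48))*((109 - 106)*68 + 48435) = (-28851 + 46/7)*((109 - 106)*68 + 48435) = -201911*(3*68 + 48435)/7 = -201911*(204 + 48435)/7 = -201911/7*48639 = -9820749129/7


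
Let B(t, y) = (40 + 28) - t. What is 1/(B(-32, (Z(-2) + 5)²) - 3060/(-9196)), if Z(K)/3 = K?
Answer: 2299/230665 ≈ 0.0099668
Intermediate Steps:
Z(K) = 3*K
B(t, y) = 68 - t
1/(B(-32, (Z(-2) + 5)²) - 3060/(-9196)) = 1/((68 - 1*(-32)) - 3060/(-9196)) = 1/((68 + 32) - 3060*(-1/9196)) = 1/(100 + 765/2299) = 1/(230665/2299) = 2299/230665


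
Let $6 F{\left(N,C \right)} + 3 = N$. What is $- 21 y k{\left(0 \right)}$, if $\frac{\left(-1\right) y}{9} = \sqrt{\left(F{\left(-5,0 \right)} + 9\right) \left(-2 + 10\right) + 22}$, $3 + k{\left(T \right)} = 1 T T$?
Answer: $- 945 \sqrt{30} \approx -5176.0$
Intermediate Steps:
$F{\left(N,C \right)} = - \frac{1}{2} + \frac{N}{6}$
$k{\left(T \right)} = -3 + T^{2}$ ($k{\left(T \right)} = -3 + 1 T T = -3 + T T = -3 + T^{2}$)
$y = - 15 \sqrt{30}$ ($y = - 9 \sqrt{\left(\left(- \frac{1}{2} + \frac{1}{6} \left(-5\right)\right) + 9\right) \left(-2 + 10\right) + 22} = - 9 \sqrt{\left(\left(- \frac{1}{2} - \frac{5}{6}\right) + 9\right) 8 + 22} = - 9 \sqrt{\left(- \frac{4}{3} + 9\right) 8 + 22} = - 9 \sqrt{\frac{23}{3} \cdot 8 + 22} = - 9 \sqrt{\frac{184}{3} + 22} = - 9 \sqrt{\frac{250}{3}} = - 9 \frac{5 \sqrt{30}}{3} = - 15 \sqrt{30} \approx -82.158$)
$- 21 y k{\left(0 \right)} = - 21 \left(- 15 \sqrt{30}\right) \left(-3 + 0^{2}\right) = 315 \sqrt{30} \left(-3 + 0\right) = 315 \sqrt{30} \left(-3\right) = - 945 \sqrt{30}$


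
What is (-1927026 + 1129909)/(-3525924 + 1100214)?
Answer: 797117/2425710 ≈ 0.32861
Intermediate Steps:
(-1927026 + 1129909)/(-3525924 + 1100214) = -797117/(-2425710) = -797117*(-1/2425710) = 797117/2425710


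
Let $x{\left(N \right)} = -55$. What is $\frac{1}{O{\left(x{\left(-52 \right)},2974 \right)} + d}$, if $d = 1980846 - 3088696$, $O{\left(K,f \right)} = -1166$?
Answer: $- \frac{1}{1109016} \approx -9.017 \cdot 10^{-7}$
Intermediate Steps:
$d = -1107850$
$\frac{1}{O{\left(x{\left(-52 \right)},2974 \right)} + d} = \frac{1}{-1166 - 1107850} = \frac{1}{-1109016} = - \frac{1}{1109016}$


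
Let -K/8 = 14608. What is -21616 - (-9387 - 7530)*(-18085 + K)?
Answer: -2282953849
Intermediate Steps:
K = -116864 (K = -8*14608 = -116864)
-21616 - (-9387 - 7530)*(-18085 + K) = -21616 - (-9387 - 7530)*(-18085 - 116864) = -21616 - (-16917)*(-134949) = -21616 - 1*2282932233 = -21616 - 2282932233 = -2282953849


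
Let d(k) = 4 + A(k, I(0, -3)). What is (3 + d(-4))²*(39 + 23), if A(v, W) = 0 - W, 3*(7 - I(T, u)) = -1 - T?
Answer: 62/9 ≈ 6.8889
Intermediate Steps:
I(T, u) = 22/3 + T/3 (I(T, u) = 7 - (-1 - T)/3 = 7 + (⅓ + T/3) = 22/3 + T/3)
A(v, W) = -W
d(k) = -10/3 (d(k) = 4 - (22/3 + (⅓)*0) = 4 - (22/3 + 0) = 4 - 1*22/3 = 4 - 22/3 = -10/3)
(3 + d(-4))²*(39 + 23) = (3 - 10/3)²*(39 + 23) = (-⅓)²*62 = (⅑)*62 = 62/9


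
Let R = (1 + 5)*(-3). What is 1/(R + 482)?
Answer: 1/464 ≈ 0.0021552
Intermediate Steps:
R = -18 (R = 6*(-3) = -18)
1/(R + 482) = 1/(-18 + 482) = 1/464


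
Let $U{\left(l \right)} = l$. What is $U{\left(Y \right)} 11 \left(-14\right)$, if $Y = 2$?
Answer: $-308$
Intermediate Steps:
$U{\left(Y \right)} 11 \left(-14\right) = 2 \cdot 11 \left(-14\right) = 22 \left(-14\right) = -308$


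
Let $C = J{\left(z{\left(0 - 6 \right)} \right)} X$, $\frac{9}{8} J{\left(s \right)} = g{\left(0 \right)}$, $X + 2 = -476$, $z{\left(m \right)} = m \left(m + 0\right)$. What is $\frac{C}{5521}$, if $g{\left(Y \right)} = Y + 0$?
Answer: $0$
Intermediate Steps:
$z{\left(m \right)} = m^{2}$ ($z{\left(m \right)} = m m = m^{2}$)
$X = -478$ ($X = -2 - 476 = -478$)
$g{\left(Y \right)} = Y$
$J{\left(s \right)} = 0$ ($J{\left(s \right)} = \frac{8}{9} \cdot 0 = 0$)
$C = 0$ ($C = 0 \left(-478\right) = 0$)
$\frac{C}{5521} = \frac{0}{5521} = 0 \cdot \frac{1}{5521} = 0$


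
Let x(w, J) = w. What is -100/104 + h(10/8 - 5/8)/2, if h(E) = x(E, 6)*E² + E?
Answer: -7015/13312 ≈ -0.52697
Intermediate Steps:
h(E) = E + E³ (h(E) = E*E² + E = E³ + E = E + E³)
-100/104 + h(10/8 - 5/8)/2 = -100/104 + ((10/8 - 5/8) + (10/8 - 5/8)³)/2 = -100*1/104 + ((10*(⅛) - 5*⅛) + (10*(⅛) - 5*⅛)³)*(½) = -25/26 + ((5/4 - 5/8) + (5/4 - 5/8)³)*(½) = -25/26 + (5/8 + (5/8)³)*(½) = -25/26 + (5/8 + 125/512)*(½) = -25/26 + (445/512)*(½) = -25/26 + 445/1024 = -7015/13312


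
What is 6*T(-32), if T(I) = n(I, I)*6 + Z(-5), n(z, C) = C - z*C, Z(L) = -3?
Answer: -38034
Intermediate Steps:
n(z, C) = C - C*z
T(I) = -3 + 6*I*(1 - I) (T(I) = (I*(1 - I))*6 - 3 = 6*I*(1 - I) - 3 = -3 + 6*I*(1 - I))
6*T(-32) = 6*(-3 - 6*(-32)² + 6*(-32)) = 6*(-3 - 6*1024 - 192) = 6*(-3 - 6144 - 192) = 6*(-6339) = -38034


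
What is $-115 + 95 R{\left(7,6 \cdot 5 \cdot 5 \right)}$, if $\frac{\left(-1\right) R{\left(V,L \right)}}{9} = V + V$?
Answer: $-12085$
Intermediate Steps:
$R{\left(V,L \right)} = - 18 V$ ($R{\left(V,L \right)} = - 9 \left(V + V\right) = - 9 \cdot 2 V = - 18 V$)
$-115 + 95 R{\left(7,6 \cdot 5 \cdot 5 \right)} = -115 + 95 \left(\left(-18\right) 7\right) = -115 + 95 \left(-126\right) = -115 - 11970 = -12085$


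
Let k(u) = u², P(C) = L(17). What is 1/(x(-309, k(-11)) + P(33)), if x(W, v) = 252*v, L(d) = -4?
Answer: 1/30488 ≈ 3.2800e-5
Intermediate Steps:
P(C) = -4
1/(x(-309, k(-11)) + P(33)) = 1/(252*(-11)² - 4) = 1/(252*121 - 4) = 1/(30492 - 4) = 1/30488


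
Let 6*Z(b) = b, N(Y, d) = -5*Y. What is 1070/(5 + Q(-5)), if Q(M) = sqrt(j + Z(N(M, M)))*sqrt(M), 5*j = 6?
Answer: 32100/311 - 1070*I*sqrt(966)/311 ≈ 103.22 - 106.93*I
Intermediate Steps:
j = 6/5 (j = (1/5)*6 = 6/5 ≈ 1.2000)
Z(b) = b/6
Q(M) = sqrt(M)*sqrt(6/5 - 5*M/6) (Q(M) = sqrt(6/5 + (-5*M)/6)*sqrt(M) = sqrt(6/5 - 5*M/6)*sqrt(M) = sqrt(M)*sqrt(6/5 - 5*M/6))
1070/(5 + Q(-5)) = 1070/(5 + sqrt(30)*sqrt(-5)*sqrt(36 - 25*(-5))/30) = 1070/(5 + sqrt(30)*(I*sqrt(5))*sqrt(36 + 125)/30) = 1070/(5 + sqrt(30)*(I*sqrt(5))*sqrt(161)/30) = 1070/(5 + I*sqrt(966)/6)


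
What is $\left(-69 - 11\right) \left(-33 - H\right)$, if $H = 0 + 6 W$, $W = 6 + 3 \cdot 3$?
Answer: $9840$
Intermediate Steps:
$W = 15$ ($W = 6 + 9 = 15$)
$H = 90$ ($H = 0 + 6 \cdot 15 = 0 + 90 = 90$)
$\left(-69 - 11\right) \left(-33 - H\right) = \left(-69 - 11\right) \left(-33 - 90\right) = - 80 \left(-33 - 90\right) = \left(-80\right) \left(-123\right) = 9840$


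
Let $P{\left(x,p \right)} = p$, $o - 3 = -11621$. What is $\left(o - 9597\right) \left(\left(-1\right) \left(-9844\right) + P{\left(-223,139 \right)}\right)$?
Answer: $-211789345$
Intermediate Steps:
$o = -11618$ ($o = 3 - 11621 = -11618$)
$\left(o - 9597\right) \left(\left(-1\right) \left(-9844\right) + P{\left(-223,139 \right)}\right) = \left(-11618 - 9597\right) \left(\left(-1\right) \left(-9844\right) + 139\right) = - 21215 \left(9844 + 139\right) = \left(-21215\right) 9983 = -211789345$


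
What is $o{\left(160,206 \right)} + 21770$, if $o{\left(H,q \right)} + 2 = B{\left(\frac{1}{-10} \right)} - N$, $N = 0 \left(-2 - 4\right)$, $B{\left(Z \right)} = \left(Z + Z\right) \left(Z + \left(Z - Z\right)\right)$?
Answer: $\frac{1088401}{50} \approx 21768.0$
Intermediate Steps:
$B{\left(Z \right)} = 2 Z^{2}$ ($B{\left(Z \right)} = 2 Z \left(Z + 0\right) = 2 Z Z = 2 Z^{2}$)
$N = 0$ ($N = 0 \left(-2 - 4\right) = 0 \left(-6\right) = 0$)
$o{\left(H,q \right)} = - \frac{99}{50}$ ($o{\left(H,q \right)} = -2 - - 2 \left(\frac{1}{-10}\right)^{2} = -2 + \left(2 \left(- \frac{1}{10}\right)^{2} + 0\right) = -2 + \left(2 \cdot \frac{1}{100} + 0\right) = -2 + \left(\frac{1}{50} + 0\right) = -2 + \frac{1}{50} = - \frac{99}{50}$)
$o{\left(160,206 \right)} + 21770 = - \frac{99}{50} + 21770 = \frac{1088401}{50}$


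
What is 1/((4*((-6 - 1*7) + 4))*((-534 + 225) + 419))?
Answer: -1/3960 ≈ -0.00025253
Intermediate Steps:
1/((4*((-6 - 1*7) + 4))*((-534 + 225) + 419)) = 1/((4*((-6 - 7) + 4))*(-309 + 419)) = 1/((4*(-13 + 4))*110) = 1/((4*(-9))*110) = 1/(-36*110) = 1/(-3960) = -1/3960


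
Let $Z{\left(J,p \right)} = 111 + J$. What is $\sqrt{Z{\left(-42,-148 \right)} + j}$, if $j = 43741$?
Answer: $\sqrt{43810} \approx 209.31$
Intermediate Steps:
$\sqrt{Z{\left(-42,-148 \right)} + j} = \sqrt{\left(111 - 42\right) + 43741} = \sqrt{69 + 43741} = \sqrt{43810}$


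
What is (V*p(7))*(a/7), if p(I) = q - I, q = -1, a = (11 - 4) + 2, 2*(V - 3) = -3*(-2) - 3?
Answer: -324/7 ≈ -46.286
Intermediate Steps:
V = 9/2 (V = 3 + (-3*(-2) - 3)/2 = 3 + (6 - 3)/2 = 3 + (½)*3 = 3 + 3/2 = 9/2 ≈ 4.5000)
a = 9 (a = 7 + 2 = 9)
p(I) = -1 - I
(V*p(7))*(a/7) = (9*(-1 - 1*7)/2)*(9/7) = (9*(-1 - 7)/2)*(9*(⅐)) = ((9/2)*(-8))*(9/7) = -36*9/7 = -324/7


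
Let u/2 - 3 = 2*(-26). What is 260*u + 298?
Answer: -25182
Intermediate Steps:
u = -98 (u = 6 + 2*(2*(-26)) = 6 + 2*(-52) = 6 - 104 = -98)
260*u + 298 = 260*(-98) + 298 = -25480 + 298 = -25182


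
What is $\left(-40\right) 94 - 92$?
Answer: $-3852$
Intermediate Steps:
$\left(-40\right) 94 - 92 = -3760 - 92 = -3852$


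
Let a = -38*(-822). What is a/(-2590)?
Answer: -15618/1295 ≈ -12.060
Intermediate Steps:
a = 31236
a/(-2590) = 31236/(-2590) = 31236*(-1/2590) = -15618/1295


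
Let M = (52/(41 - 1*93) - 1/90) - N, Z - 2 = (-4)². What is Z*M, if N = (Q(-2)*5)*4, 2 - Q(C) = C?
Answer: -7291/5 ≈ -1458.2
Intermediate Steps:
Q(C) = 2 - C
N = 80 (N = ((2 - 1*(-2))*5)*4 = ((2 + 2)*5)*4 = (4*5)*4 = 20*4 = 80)
Z = 18 (Z = 2 + (-4)² = 2 + 16 = 18)
M = -7291/90 (M = (52/(41 - 1*93) - 1/90) - 1*80 = (52/(41 - 93) - 1*1/90) - 80 = (52/(-52) - 1/90) - 80 = (52*(-1/52) - 1/90) - 80 = (-1 - 1/90) - 80 = -91/90 - 80 = -7291/90 ≈ -81.011)
Z*M = 18*(-7291/90) = -7291/5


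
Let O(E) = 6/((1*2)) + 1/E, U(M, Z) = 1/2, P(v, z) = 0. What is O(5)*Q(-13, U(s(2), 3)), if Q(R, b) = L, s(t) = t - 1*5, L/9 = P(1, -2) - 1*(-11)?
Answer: 1584/5 ≈ 316.80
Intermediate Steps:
L = 99 (L = 9*(0 - 1*(-11)) = 9*(0 + 11) = 9*11 = 99)
s(t) = -5 + t (s(t) = t - 5 = -5 + t)
U(M, Z) = 1/2
Q(R, b) = 99
O(E) = 3 + 1/E (O(E) = 6/2 + 1/E = 6*(1/2) + 1/E = 3 + 1/E)
O(5)*Q(-13, U(s(2), 3)) = (3 + 1/5)*99 = (16/5)*99 = 1584/5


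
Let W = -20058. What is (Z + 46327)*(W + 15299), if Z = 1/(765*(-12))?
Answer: -2023916366981/9180 ≈ -2.2047e+8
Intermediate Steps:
Z = -1/9180 (Z = 1/(-9180) = -1/9180 ≈ -0.00010893)
(Z + 46327)*(W + 15299) = (-1/9180 + 46327)*(-20058 + 15299) = (425281859/9180)*(-4759) = -2023916366981/9180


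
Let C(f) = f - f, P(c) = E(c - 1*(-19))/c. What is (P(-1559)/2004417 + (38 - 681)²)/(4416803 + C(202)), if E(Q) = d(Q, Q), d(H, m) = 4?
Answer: 1291981034399243/13802006314388709 ≈ 0.093608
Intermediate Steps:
E(Q) = 4
P(c) = 4/c
C(f) = 0
(P(-1559)/2004417 + (38 - 681)²)/(4416803 + C(202)) = ((4/(-1559))/2004417 + (38 - 681)²)/(4416803 + 0) = ((4*(-1/1559))*(1/2004417) + (-643)²)/4416803 = (-4/1559*1/2004417 + 413449)*(1/4416803) = (-4/3124886103 + 413449)*(1/4416803) = (1291981034399243/3124886103)*(1/4416803) = 1291981034399243/13802006314388709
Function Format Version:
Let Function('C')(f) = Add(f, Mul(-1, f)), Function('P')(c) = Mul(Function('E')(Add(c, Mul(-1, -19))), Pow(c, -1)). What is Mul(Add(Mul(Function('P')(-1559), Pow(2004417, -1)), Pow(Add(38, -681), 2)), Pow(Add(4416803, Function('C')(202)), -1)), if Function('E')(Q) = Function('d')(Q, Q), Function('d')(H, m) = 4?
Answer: Rational(1291981034399243, 13802006314388709) ≈ 0.093608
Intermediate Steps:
Function('E')(Q) = 4
Function('P')(c) = Mul(4, Pow(c, -1))
Function('C')(f) = 0
Mul(Add(Mul(Function('P')(-1559), Pow(2004417, -1)), Pow(Add(38, -681), 2)), Pow(Add(4416803, Function('C')(202)), -1)) = Mul(Add(Mul(Mul(4, Pow(-1559, -1)), Pow(2004417, -1)), Pow(Add(38, -681), 2)), Pow(Add(4416803, 0), -1)) = Mul(Add(Mul(Mul(4, Rational(-1, 1559)), Rational(1, 2004417)), Pow(-643, 2)), Pow(4416803, -1)) = Mul(Add(Mul(Rational(-4, 1559), Rational(1, 2004417)), 413449), Rational(1, 4416803)) = Mul(Add(Rational(-4, 3124886103), 413449), Rational(1, 4416803)) = Mul(Rational(1291981034399243, 3124886103), Rational(1, 4416803)) = Rational(1291981034399243, 13802006314388709)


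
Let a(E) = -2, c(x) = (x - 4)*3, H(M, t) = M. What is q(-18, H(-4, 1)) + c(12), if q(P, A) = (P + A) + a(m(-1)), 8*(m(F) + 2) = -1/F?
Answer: 0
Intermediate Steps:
m(F) = -2 - 1/(8*F) (m(F) = -2 + (-1/F)/8 = -2 - 1/(8*F))
c(x) = -12 + 3*x (c(x) = (-4 + x)*3 = -12 + 3*x)
q(P, A) = -2 + A + P (q(P, A) = (P + A) - 2 = (A + P) - 2 = -2 + A + P)
q(-18, H(-4, 1)) + c(12) = (-2 - 4 - 18) + (-12 + 3*12) = -24 + (-12 + 36) = -24 + 24 = 0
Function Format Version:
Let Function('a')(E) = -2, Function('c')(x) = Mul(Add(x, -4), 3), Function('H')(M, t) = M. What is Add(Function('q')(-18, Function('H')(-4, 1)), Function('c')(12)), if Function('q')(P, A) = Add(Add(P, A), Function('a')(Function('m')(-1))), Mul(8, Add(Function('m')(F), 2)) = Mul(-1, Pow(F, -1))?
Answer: 0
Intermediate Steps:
Function('m')(F) = Add(-2, Mul(Rational(-1, 8), Pow(F, -1))) (Function('m')(F) = Add(-2, Mul(Rational(1, 8), Mul(-1, Pow(F, -1)))) = Add(-2, Mul(Rational(-1, 8), Pow(F, -1))))
Function('c')(x) = Add(-12, Mul(3, x)) (Function('c')(x) = Mul(Add(-4, x), 3) = Add(-12, Mul(3, x)))
Function('q')(P, A) = Add(-2, A, P) (Function('q')(P, A) = Add(Add(P, A), -2) = Add(Add(A, P), -2) = Add(-2, A, P))
Add(Function('q')(-18, Function('H')(-4, 1)), Function('c')(12)) = Add(Add(-2, -4, -18), Add(-12, Mul(3, 12))) = Add(-24, Add(-12, 36)) = Add(-24, 24) = 0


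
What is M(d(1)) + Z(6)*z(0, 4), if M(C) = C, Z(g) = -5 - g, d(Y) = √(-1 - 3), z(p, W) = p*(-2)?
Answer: 2*I ≈ 2.0*I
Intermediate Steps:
z(p, W) = -2*p
d(Y) = 2*I (d(Y) = √(-4) = 2*I)
M(d(1)) + Z(6)*z(0, 4) = 2*I + (-5 - 1*6)*(-2*0) = 2*I + (-5 - 6)*0 = 2*I - 11*0 = 2*I + 0 = 2*I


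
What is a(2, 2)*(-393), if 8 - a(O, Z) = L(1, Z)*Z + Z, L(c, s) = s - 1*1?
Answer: -1572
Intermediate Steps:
L(c, s) = -1 + s (L(c, s) = s - 1 = -1 + s)
a(O, Z) = 8 - Z - Z*(-1 + Z) (a(O, Z) = 8 - ((-1 + Z)*Z + Z) = 8 - (Z*(-1 + Z) + Z) = 8 - (Z + Z*(-1 + Z)) = 8 + (-Z - Z*(-1 + Z)) = 8 - Z - Z*(-1 + Z))
a(2, 2)*(-393) = (8 - 1*2²)*(-393) = (8 - 1*4)*(-393) = (8 - 4)*(-393) = 4*(-393) = -1572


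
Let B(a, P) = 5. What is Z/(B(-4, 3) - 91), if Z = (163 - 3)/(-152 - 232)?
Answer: 5/1032 ≈ 0.0048450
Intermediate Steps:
Z = -5/12 (Z = 160/(-384) = 160*(-1/384) = -5/12 ≈ -0.41667)
Z/(B(-4, 3) - 91) = -5/12/(5 - 91) = -5/12/(-86) = -1/86*(-5/12) = 5/1032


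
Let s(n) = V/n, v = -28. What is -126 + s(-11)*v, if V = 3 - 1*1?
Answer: -1330/11 ≈ -120.91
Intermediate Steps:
V = 2 (V = 3 - 1 = 2)
s(n) = 2/n
-126 + s(-11)*v = -126 + (2/(-11))*(-28) = -126 + (2*(-1/11))*(-28) = -126 - 2/11*(-28) = -126 + 56/11 = -1330/11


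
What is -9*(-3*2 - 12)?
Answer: 162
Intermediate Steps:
-9*(-3*2 - 12) = -9*(-6 - 12) = -9*(-18) = 162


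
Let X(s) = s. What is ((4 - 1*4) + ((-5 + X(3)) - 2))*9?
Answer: -36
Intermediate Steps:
((4 - 1*4) + ((-5 + X(3)) - 2))*9 = ((4 - 1*4) + ((-5 + 3) - 2))*9 = ((4 - 4) + (-2 - 2))*9 = (0 - 4)*9 = -4*9 = -36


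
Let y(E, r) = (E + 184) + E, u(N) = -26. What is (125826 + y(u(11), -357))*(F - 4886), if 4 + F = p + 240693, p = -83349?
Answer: 19202800932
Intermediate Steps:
y(E, r) = 184 + 2*E (y(E, r) = (184 + E) + E = 184 + 2*E)
F = 157340 (F = -4 + (-83349 + 240693) = -4 + 157344 = 157340)
(125826 + y(u(11), -357))*(F - 4886) = (125826 + (184 + 2*(-26)))*(157340 - 4886) = (125826 + (184 - 52))*152454 = (125826 + 132)*152454 = 125958*152454 = 19202800932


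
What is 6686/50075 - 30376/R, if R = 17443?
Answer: -1404454302/873458225 ≈ -1.6079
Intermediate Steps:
6686/50075 - 30376/R = 6686/50075 - 30376/17443 = -1404454302/873458225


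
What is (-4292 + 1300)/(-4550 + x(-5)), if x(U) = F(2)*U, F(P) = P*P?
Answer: 1496/2285 ≈ 0.65471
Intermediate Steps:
F(P) = P²
x(U) = 4*U (x(U) = 2²*U = 4*U)
(-4292 + 1300)/(-4550 + x(-5)) = (-4292 + 1300)/(-4550 + 4*(-5)) = -2992/(-4550 - 20) = -2992/(-4570) = -2992*(-1/4570) = 1496/2285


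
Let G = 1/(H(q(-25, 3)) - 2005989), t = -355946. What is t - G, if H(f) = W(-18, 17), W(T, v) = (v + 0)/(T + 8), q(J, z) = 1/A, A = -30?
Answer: -7140243657012/20059907 ≈ -3.5595e+5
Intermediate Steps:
q(J, z) = -1/30 (q(J, z) = 1/(-30) = -1/30)
W(T, v) = v/(8 + T)
H(f) = -17/10 (H(f) = 17/(8 - 18) = 17/(-10) = 17*(-⅒) = -17/10)
G = -10/20059907 (G = 1/(-17/10 - 2005989) = 1/(-20059907/10) = -10/20059907 ≈ -4.9851e-7)
t - G = -355946 - 1*(-10/20059907) = -355946 + 10/20059907 = -7140243657012/20059907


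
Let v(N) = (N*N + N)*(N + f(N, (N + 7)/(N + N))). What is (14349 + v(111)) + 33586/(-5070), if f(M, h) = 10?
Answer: 3849687442/2535 ≈ 1.5186e+6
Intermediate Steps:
v(N) = (10 + N)*(N + N²) (v(N) = (N*N + N)*(N + 10) = (N² + N)*(10 + N) = (N + N²)*(10 + N) = (10 + N)*(N + N²))
(14349 + v(111)) + 33586/(-5070) = (14349 + 111*(10 + 111² + 11*111)) + 33586/(-5070) = (14349 + 111*(10 + 12321 + 1221)) + 33586*(-1/5070) = (14349 + 111*13552) - 16793/2535 = (14349 + 1504272) - 16793/2535 = 1518621 - 16793/2535 = 3849687442/2535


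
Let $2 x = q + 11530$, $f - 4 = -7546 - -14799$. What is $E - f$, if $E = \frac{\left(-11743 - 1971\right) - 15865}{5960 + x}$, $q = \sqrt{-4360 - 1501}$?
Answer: $\frac{- 7257 \sqrt{5861} + 170235808 i}{\sqrt{5861} - 23450 i} \approx -7259.5 + 0.0082359 i$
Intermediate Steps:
$f = 7257$ ($f = 4 - -7253 = 4 + \left(-7546 + 14799\right) = 4 + 7253 = 7257$)
$q = i \sqrt{5861}$ ($q = \sqrt{-5861} = i \sqrt{5861} \approx 76.557 i$)
$x = 5765 + \frac{i \sqrt{5861}}{2}$ ($x = \frac{i \sqrt{5861} + 11530}{2} = \frac{11530 + i \sqrt{5861}}{2} = 5765 + \frac{i \sqrt{5861}}{2} \approx 5765.0 + 38.279 i$)
$E = - \frac{29579}{11725 + \frac{i \sqrt{5861}}{2}}$ ($E = \frac{\left(-11743 - 1971\right) - 15865}{5960 + \left(5765 + \frac{i \sqrt{5861}}{2}\right)} = \frac{-13714 - 15865}{11725 + \frac{i \sqrt{5861}}{2}} = - \frac{29579}{11725 + \frac{i \sqrt{5861}}{2}} \approx -2.5227 + 0.0082359 i$)
$E - f = \left(- \frac{1387255100}{549908361} + \frac{59158 i \sqrt{5861}}{549908361}\right) - 7257 = - \frac{3992072230877}{549908361} + \frac{59158 i \sqrt{5861}}{549908361}$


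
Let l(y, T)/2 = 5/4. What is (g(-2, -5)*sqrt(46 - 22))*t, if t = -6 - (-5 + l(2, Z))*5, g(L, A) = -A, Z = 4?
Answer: 65*sqrt(6) ≈ 159.22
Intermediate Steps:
l(y, T) = 5/2 (l(y, T) = 2*(5/4) = 5/2)
t = 13/2 (t = -6 - (-5 + 5/2)*5 = -6 - (-5)*5/2 = -6 - 1*(-25/2) = -6 + 25/2 = 13/2 ≈ 6.5000)
(g(-2, -5)*sqrt(46 - 22))*t = ((-1*(-5))*sqrt(46 - 22))*(13/2) = (5*sqrt(24))*(13/2) = (5*(2*sqrt(6)))*(13/2) = (10*sqrt(6))*(13/2) = 65*sqrt(6)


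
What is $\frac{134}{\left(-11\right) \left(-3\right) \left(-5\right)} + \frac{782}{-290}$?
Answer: $- \frac{16789}{4785} \approx -3.5087$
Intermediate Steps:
$\frac{134}{\left(-11\right) \left(-3\right) \left(-5\right)} + \frac{782}{-290} = \frac{134}{33 \left(-5\right)} + 782 \left(- \frac{1}{290}\right) = \frac{134}{-165} - \frac{391}{145} = 134 \left(- \frac{1}{165}\right) - \frac{391}{145} = - \frac{134}{165} - \frac{391}{145} = - \frac{16789}{4785}$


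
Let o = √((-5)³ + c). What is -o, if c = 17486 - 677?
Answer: -2*√4171 ≈ -129.17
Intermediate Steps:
c = 16809
o = 2*√4171 (o = √((-5)³ + 16809) = √(-125 + 16809) = √16684 = 2*√4171 ≈ 129.17)
-o = -2*√4171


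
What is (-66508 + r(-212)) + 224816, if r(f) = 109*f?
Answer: 135200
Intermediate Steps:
(-66508 + r(-212)) + 224816 = (-66508 + 109*(-212)) + 224816 = (-66508 - 23108) + 224816 = -89616 + 224816 = 135200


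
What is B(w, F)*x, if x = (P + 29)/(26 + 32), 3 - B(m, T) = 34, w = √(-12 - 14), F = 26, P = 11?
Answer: -620/29 ≈ -21.379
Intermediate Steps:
w = I*√26 (w = √(-26) = I*√26 ≈ 5.099*I)
B(m, T) = -31 (B(m, T) = 3 - 1*34 = 3 - 34 = -31)
x = 20/29 (x = (11 + 29)/(26 + 32) = 40/58 = 40*(1/58) = 20/29 ≈ 0.68966)
B(w, F)*x = -31*20/29 = -620/29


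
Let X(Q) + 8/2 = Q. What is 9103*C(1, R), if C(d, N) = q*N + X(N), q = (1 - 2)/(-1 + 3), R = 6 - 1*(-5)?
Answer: 27309/2 ≈ 13655.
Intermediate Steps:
R = 11 (R = 6 + 5 = 11)
X(Q) = -4 + Q
q = -½ (q = -1/2 = -1*½ = -½ ≈ -0.50000)
C(d, N) = -4 + N/2 (C(d, N) = -N/2 + (-4 + N) = -4 + N/2)
9103*C(1, R) = 9103*(-4 + (½)*11) = 9103*(-4 + 11/2) = 9103*(3/2) = 27309/2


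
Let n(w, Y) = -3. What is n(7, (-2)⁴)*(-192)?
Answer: 576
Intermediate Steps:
n(7, (-2)⁴)*(-192) = -3*(-192) = 576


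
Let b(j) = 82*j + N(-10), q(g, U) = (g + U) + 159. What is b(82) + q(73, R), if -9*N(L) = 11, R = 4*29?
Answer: 63637/9 ≈ 7070.8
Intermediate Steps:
R = 116
N(L) = -11/9 (N(L) = -⅑*11 = -11/9)
q(g, U) = 159 + U + g (q(g, U) = (U + g) + 159 = 159 + U + g)
b(j) = -11/9 + 82*j (b(j) = 82*j - 11/9 = -11/9 + 82*j)
b(82) + q(73, R) = (-11/9 + 82*82) + (159 + 116 + 73) = (-11/9 + 6724) + 348 = 60505/9 + 348 = 63637/9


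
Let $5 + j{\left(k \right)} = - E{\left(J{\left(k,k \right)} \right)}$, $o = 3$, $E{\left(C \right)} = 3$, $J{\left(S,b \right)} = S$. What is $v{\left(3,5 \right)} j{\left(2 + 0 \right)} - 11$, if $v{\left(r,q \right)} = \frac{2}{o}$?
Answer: $- \frac{49}{3} \approx -16.333$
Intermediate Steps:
$v{\left(r,q \right)} = \frac{2}{3}$
$j{\left(k \right)} = -8$ ($j{\left(k \right)} = -5 - 3 = -8$)
$v{\left(3,5 \right)} j{\left(2 + 0 \right)} - 11 = \frac{2}{3} \left(-8\right) - 11 = - \frac{16}{3} - 11 = - \frac{49}{3}$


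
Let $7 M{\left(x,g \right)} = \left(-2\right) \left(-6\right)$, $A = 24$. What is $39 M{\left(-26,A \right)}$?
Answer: $\frac{468}{7} \approx 66.857$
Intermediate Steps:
$M{\left(x,g \right)} = \frac{12}{7}$ ($M{\left(x,g \right)} = \frac{\left(-2\right) \left(-6\right)}{7} = \frac{1}{7} \cdot 12 = \frac{12}{7}$)
$39 M{\left(-26,A \right)} = 39 \cdot \frac{12}{7} = \frac{468}{7}$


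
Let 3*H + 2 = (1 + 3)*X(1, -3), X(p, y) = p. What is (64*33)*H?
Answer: 1408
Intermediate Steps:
H = 2/3 (H = -2/3 + ((1 + 3)*1)/3 = -2/3 + (4*1)/3 = -2/3 + (1/3)*4 = -2/3 + 4/3 = 2/3 ≈ 0.66667)
(64*33)*H = (64*33)*(2/3) = 2112*(2/3) = 1408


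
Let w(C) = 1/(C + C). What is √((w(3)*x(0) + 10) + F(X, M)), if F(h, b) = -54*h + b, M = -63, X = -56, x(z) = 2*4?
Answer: √26751/3 ≈ 54.519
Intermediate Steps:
w(C) = 1/(2*C)
x(z) = 8
F(h, b) = b - 54*h
√((w(3)*x(0) + 10) + F(X, M)) = √((((½)/3)*8 + 10) + (-63 - 54*(-56))) = √((((½)*(⅓))*8 + 10) + (-63 + 3024)) = √(((⅙)*8 + 10) + 2961) = √((4/3 + 10) + 2961) = √(34/3 + 2961) = √(8917/3) = √26751/3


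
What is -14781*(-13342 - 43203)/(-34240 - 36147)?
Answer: -835791645/70387 ≈ -11874.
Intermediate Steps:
-14781*(-13342 - 43203)/(-34240 - 36147) = -14781/((-70387/(-56545))) = -14781/((-70387*(-1/56545))) = -14781/70387/56545 = -14781*56545/70387 = -835791645/70387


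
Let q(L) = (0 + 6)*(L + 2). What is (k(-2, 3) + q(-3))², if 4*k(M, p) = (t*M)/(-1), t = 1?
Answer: 121/4 ≈ 30.250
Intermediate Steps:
k(M, p) = -M/4 (k(M, p) = ((1*M)/(-1))/4 = (M*(-1))/4 = (-M)/4 = -M/4)
q(L) = 12 + 6*L (q(L) = 6*(2 + L) = 12 + 6*L)
(k(-2, 3) + q(-3))² = (-¼*(-2) + (12 + 6*(-3)))² = (½ + (12 - 18))² = (½ - 6)² = (-11/2)² = 121/4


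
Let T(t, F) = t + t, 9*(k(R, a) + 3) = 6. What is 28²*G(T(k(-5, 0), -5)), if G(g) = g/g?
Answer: 784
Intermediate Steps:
k(R, a) = -7/3 (k(R, a) = -3 + (⅑)*6 = -3 + ⅔ = -7/3)
T(t, F) = 2*t
G(g) = 1
28²*G(T(k(-5, 0), -5)) = 28²*1 = 784*1 = 784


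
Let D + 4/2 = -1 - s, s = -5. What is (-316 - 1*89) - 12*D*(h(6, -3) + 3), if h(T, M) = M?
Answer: -405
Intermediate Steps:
D = 2 (D = -2 + (-1 - 1*(-5)) = -2 + (-1 + 5) = -2 + 4 = 2)
(-316 - 1*89) - 12*D*(h(6, -3) + 3) = (-316 - 1*89) - 24*(-3 + 3) = (-316 - 89) - 24*0 = -405 - 12*0 = -405 + 0 = -405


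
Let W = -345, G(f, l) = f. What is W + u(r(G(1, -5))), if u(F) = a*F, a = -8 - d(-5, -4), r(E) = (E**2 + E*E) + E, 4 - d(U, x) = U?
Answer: -396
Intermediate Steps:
d(U, x) = 4 - U
r(E) = E + 2*E**2 (r(E) = (E**2 + E**2) + E = 2*E**2 + E = E + 2*E**2)
a = -17 (a = -8 - (4 - 1*(-5)) = -8 - (4 + 5) = -8 - 1*9 = -8 - 9 = -17)
u(F) = -17*F
W + u(r(G(1, -5))) = -345 - 17*(1 + 2*1) = -345 - 17*(1 + 2) = -345 - 17*3 = -345 - 51 = -396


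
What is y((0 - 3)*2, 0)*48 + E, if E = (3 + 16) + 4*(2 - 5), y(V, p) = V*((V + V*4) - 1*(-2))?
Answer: 8071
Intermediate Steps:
y(V, p) = V*(2 + 5*V) (y(V, p) = V*((V + 4*V) + 2) = V*(5*V + 2) = V*(2 + 5*V))
E = 7 (E = 19 + 4*(-3) = 19 - 12 = 7)
y((0 - 3)*2, 0)*48 + E = (((0 - 3)*2)*(2 + 5*((0 - 3)*2)))*48 + 7 = ((-3*2)*(2 + 5*(-3*2)))*48 + 7 = -6*(2 + 5*(-6))*48 + 7 = -6*(2 - 30)*48 + 7 = -6*(-28)*48 + 7 = 168*48 + 7 = 8064 + 7 = 8071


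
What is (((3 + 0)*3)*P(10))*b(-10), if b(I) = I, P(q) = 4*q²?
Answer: -36000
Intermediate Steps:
(((3 + 0)*3)*P(10))*b(-10) = (((3 + 0)*3)*(4*10²))*(-10) = ((3*3)*(4*100))*(-10) = (9*400)*(-10) = 3600*(-10) = -36000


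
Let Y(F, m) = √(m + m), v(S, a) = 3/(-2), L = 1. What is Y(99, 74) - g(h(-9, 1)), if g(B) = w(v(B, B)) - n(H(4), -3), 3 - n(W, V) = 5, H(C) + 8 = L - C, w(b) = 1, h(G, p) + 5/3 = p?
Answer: -3 + 2*√37 ≈ 9.1655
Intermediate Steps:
v(S, a) = -3/2 (v(S, a) = 3*(-½) = -3/2)
h(G, p) = -5/3 + p
H(C) = -7 - C (H(C) = -8 + (1 - C) = -7 - C)
n(W, V) = -2 (n(W, V) = 3 - 1*5 = 3 - 5 = -2)
Y(F, m) = √2*√m (Y(F, m) = √(2*m) = √2*√m)
g(B) = 3 (g(B) = 1 - 1*(-2) = 1 + 2 = 3)
Y(99, 74) - g(h(-9, 1)) = √2*√74 - 1*3 = 2*√37 - 3 = -3 + 2*√37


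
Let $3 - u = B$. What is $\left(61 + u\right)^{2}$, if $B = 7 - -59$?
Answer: $4$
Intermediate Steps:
$B = 66$ ($B = 7 + 59 = 66$)
$u = -63$ ($u = 3 - 66 = -63$)
$\left(61 + u\right)^{2} = \left(61 - 63\right)^{2} = \left(-2\right)^{2} = 4$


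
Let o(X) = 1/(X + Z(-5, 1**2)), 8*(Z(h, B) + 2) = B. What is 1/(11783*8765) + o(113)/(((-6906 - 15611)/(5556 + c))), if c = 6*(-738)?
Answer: -931960609267/2067378935325935 ≈ -0.00045079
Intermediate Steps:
Z(h, B) = -2 + B/8
c = -4428
o(X) = 1/(-15/8 + X) (o(X) = 1/(X + (-2 + (1/8)*1**2)) = 1/(X + (-2 + (1/8)*1)) = 1/(X + (-2 + 1/8)) = 1/(X - 15/8) = 1/(-15/8 + X))
1/(11783*8765) + o(113)/(((-6906 - 15611)/(5556 + c))) = 1/(11783*8765) + (8/(-15 + 8*113))/(((-6906 - 15611)/(5556 - 4428))) = (1/11783)*(1/8765) + (8/(-15 + 904))/((-22517/1128)) = 1/103277995 + (8/889)/((-22517*1/1128)) = 1/103277995 + (8*(1/889))/(-22517/1128) = 1/103277995 + (8/889)*(-1128/22517) = 1/103277995 - 9024/20017613 = -931960609267/2067378935325935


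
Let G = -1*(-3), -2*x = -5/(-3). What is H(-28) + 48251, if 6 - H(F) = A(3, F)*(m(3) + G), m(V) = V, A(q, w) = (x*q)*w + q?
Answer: 47819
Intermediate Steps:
x = -⅚ (x = -(-5)/(2*(-3)) = -(-5)*(-1)/(2*3) = -½*5/3 = -⅚ ≈ -0.83333)
A(q, w) = q - 5*q*w/6 (A(q, w) = (-5*q/6)*w + q = -5*q*w/6 + q = q - 5*q*w/6)
G = 3
H(F) = -12 + 15*F (H(F) = 6 - (⅙)*3*(6 - 5*F)*(3 + 3) = 6 - (3 - 5*F/2)*6 = 6 - (18 - 15*F) = 6 + (-18 + 15*F) = -12 + 15*F)
H(-28) + 48251 = (-12 + 15*(-28)) + 48251 = (-12 - 420) + 48251 = -432 + 48251 = 47819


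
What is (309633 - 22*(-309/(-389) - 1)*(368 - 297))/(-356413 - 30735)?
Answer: -120572197/150600572 ≈ -0.80061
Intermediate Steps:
(309633 - 22*(-309/(-389) - 1)*(368 - 297))/(-356413 - 30735) = (309633 - 22*(-309*(-1/389) - 1)*71)/(-387148) = (309633 - 22*(309/389 - 1)*71)*(-1/387148) = (309633 - (-1760)*71/389)*(-1/387148) = (309633 - 22*(-5680/389))*(-1/387148) = (309633 + 124960/389)*(-1/387148) = (120572197/389)*(-1/387148) = -120572197/150600572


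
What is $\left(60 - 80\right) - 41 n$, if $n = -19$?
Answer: $759$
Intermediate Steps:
$\left(60 - 80\right) - 41 n = \left(60 - 80\right) - -779 = \left(60 - 80\right) + 779 = -20 + 779 = 759$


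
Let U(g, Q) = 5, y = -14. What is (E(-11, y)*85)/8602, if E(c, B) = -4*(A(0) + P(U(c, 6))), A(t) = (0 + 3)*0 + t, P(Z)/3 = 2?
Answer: -60/253 ≈ -0.23715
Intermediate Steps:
P(Z) = 6 (P(Z) = 3*2 = 6)
A(t) = t (A(t) = 3*0 + t = 0 + t = t)
E(c, B) = -24 (E(c, B) = -4*(0 + 6) = -4*6 = -24)
(E(-11, y)*85)/8602 = -24*85/8602 = -2040*1/8602 = -60/253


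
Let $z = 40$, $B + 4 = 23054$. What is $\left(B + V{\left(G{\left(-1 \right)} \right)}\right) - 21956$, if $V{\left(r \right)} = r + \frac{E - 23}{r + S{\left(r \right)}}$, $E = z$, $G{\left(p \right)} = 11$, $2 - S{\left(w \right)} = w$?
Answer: $\frac{2227}{2} \approx 1113.5$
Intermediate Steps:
$B = 23050$ ($B = -4 + 23054 = 23050$)
$S{\left(w \right)} = 2 - w$
$E = 40$
$V{\left(r \right)} = \frac{17}{2} + r$ ($V{\left(r \right)} = r + \frac{40 - 23}{r - \left(-2 + r\right)} = r + \frac{17}{2} = \frac{17}{2} + r$)
$\left(B + V{\left(G{\left(-1 \right)} \right)}\right) - 21956 = \left(23050 + \left(\frac{17}{2} + 11\right)\right) - 21956 = \left(23050 + \frac{39}{2}\right) - 21956 = \frac{46139}{2} - 21956 = \frac{2227}{2}$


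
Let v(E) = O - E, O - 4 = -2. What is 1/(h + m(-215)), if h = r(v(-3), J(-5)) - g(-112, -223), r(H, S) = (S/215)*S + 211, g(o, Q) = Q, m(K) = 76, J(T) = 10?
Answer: 43/21950 ≈ 0.0019590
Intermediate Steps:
O = 2 (O = 4 - 2 = 2)
v(E) = 2 - E
r(H, S) = 211 + S²/215 (r(H, S) = (S*(1/215))*S + 211 = (S/215)*S + 211 = S²/215 + 211 = 211 + S²/215)
h = 18682/43 (h = (211 + (1/215)*10²) - 1*(-223) = (211 + (1/215)*100) + 223 = (211 + 20/43) + 223 = 9093/43 + 223 = 18682/43 ≈ 434.46)
1/(h + m(-215)) = 1/(18682/43 + 76) = 1/(21950/43) = 43/21950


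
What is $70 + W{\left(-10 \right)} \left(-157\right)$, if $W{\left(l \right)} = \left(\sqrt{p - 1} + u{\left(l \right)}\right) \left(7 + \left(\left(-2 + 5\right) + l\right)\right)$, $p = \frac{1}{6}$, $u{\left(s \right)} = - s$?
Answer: $70$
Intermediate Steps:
$p = \frac{1}{6} \approx 0.16667$
$W{\left(l \right)} = \left(10 + l\right) \left(- l + \frac{i \sqrt{30}}{6}\right)$ ($W{\left(l \right)} = \left(\sqrt{\frac{1}{6} - 1} - l\right) \left(7 + \left(\left(-2 + 5\right) + l\right)\right) = \left(\sqrt{- \frac{5}{6}} - l\right) \left(7 + \left(3 + l\right)\right) = \left(\frac{i \sqrt{30}}{6} - l\right) \left(10 + l\right) = \left(- l + \frac{i \sqrt{30}}{6}\right) \left(10 + l\right) = \left(10 + l\right) \left(- l + \frac{i \sqrt{30}}{6}\right)$)
$70 + W{\left(-10 \right)} \left(-157\right) = 70 + \left(- \left(-10\right)^{2} - -100 + \frac{5 i \sqrt{30}}{3} + \frac{1}{6} i \left(-10\right) \sqrt{30}\right) \left(-157\right) = 70 + \left(\left(-1\right) 100 + 100 + \frac{5 i \sqrt{30}}{3} - \frac{5 i \sqrt{30}}{3}\right) \left(-157\right) = 70 + \left(-100 + 100 + \frac{5 i \sqrt{30}}{3} - \frac{5 i \sqrt{30}}{3}\right) \left(-157\right) = 70 + 0 \left(-157\right) = 70 + 0 = 70$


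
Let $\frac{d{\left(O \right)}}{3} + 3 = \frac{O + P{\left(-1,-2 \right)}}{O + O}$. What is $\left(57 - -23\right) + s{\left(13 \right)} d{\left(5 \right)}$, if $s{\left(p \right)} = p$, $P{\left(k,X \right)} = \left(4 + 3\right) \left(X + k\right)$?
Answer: $- \frac{497}{5} \approx -99.4$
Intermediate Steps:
$P{\left(k,X \right)} = 7 X + 7 k$ ($P{\left(k,X \right)} = 7 \left(X + k\right) = 7 X + 7 k$)
$d{\left(O \right)} = -9 + \frac{3 \left(-21 + O\right)}{2 O}$ ($d{\left(O \right)} = -9 + 3 \frac{O + \left(7 \left(-2\right) + 7 \left(-1\right)\right)}{O + O} = -9 + 3 \frac{O - 21}{2 O} = -9 + 3 \left(O - 21\right) \frac{1}{2 O} = -9 + 3 \left(-21 + O\right) \frac{1}{2 O} = -9 + 3 \frac{-21 + O}{2 O} = -9 + \frac{3 \left(-21 + O\right)}{2 O}$)
$\left(57 - -23\right) + s{\left(13 \right)} d{\left(5 \right)} = \left(57 - -23\right) + 13 \frac{3 \left(-21 - 25\right)}{2 \cdot 5} = \left(57 + 23\right) + 13 \cdot \frac{3}{2} \cdot \frac{1}{5} \left(-21 - 25\right) = 80 + 13 \cdot \frac{3}{2} \cdot \frac{1}{5} \left(-46\right) = 80 + 13 \left(- \frac{69}{5}\right) = 80 - \frac{897}{5} = - \frac{497}{5}$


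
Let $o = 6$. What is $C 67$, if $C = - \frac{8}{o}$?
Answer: $- \frac{268}{3} \approx -89.333$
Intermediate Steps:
$C = - \frac{4}{3}$ ($C = - \frac{8}{6} = \left(-8\right) \frac{1}{6} = - \frac{4}{3} \approx -1.3333$)
$C 67 = \left(- \frac{4}{3}\right) 67 = - \frac{268}{3}$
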